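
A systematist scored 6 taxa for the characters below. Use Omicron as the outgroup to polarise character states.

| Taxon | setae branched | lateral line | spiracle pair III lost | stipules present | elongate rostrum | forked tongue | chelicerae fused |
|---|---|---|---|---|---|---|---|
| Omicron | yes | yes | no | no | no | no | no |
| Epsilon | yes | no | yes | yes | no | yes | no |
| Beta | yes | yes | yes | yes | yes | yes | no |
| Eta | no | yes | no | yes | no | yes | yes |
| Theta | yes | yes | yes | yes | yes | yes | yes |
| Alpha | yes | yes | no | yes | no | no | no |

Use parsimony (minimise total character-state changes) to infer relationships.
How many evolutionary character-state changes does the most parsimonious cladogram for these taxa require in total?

8

Character polarity is set by the outgroup: the derived state is whichever differs from the outgroup's state, so for setae branched, lateral line the derived state is 'no', and for the remaining characters it is 'yes'.
setae branched (derived state 'no') is unique to Eta (autapomorphy; uninformative for grouping).
lateral line: derived state 'no' in Epsilon only — an autapomorphy, so it tells us nothing about relationships among taxa.
Only Beta, Epsilon, and Theta show the derived state 'yes' for spiracle pair III lost, supporting them as a clade.
All ingroup taxa share the derived state 'yes' for stipules present; it defines the ingroup but does not resolve relationships within it.
Only Beta and Theta show the derived state 'yes' for elongate rostrum, supporting them as a clade.
Only Beta, Epsilon, Eta, and Theta show the derived state 'yes' for forked tongue, supporting them as a clade.
chelicerae fused (state 'yes') occurs in Eta and Theta but conflicts with the nesting implied by the other characters — most parsimoniously interpreted as homoplasy.
Most parsimonious ingroup topology: (((Epsilon,(Beta,Theta)),Eta),Alpha).
Changes per character on this tree: setae branched: 1; lateral line: 1; spiracle pair III lost: 1; stipules present: 1; elongate rostrum: 1; forked tongue: 1; chelicerae fused: 2.
Total = 8.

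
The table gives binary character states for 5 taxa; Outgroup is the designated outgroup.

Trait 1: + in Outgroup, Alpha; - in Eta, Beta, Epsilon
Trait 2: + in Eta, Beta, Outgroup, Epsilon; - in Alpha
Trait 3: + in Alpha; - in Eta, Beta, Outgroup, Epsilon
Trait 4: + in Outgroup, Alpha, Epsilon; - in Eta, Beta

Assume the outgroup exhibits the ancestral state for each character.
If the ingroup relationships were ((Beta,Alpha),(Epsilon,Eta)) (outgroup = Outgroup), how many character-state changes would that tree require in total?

Map each character onto ((Beta,Alpha),(Epsilon,Eta)) (rooted by Outgroup) and count the minimum state changes it requires (Fitch parsimony):
Trait 1: 2; Trait 2: 1; Trait 3: 1; Trait 4: 2.
Total tree length = 6.

6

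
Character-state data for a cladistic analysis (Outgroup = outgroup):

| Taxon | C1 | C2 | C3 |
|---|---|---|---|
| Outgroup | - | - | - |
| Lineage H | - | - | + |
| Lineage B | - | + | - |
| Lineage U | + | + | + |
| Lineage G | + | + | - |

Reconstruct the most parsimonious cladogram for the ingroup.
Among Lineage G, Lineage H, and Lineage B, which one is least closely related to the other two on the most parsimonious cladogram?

Lineage H

The outgroup has state '-' for every character, so '+' is the derived state throughout.
Only Lineage G and Lineage U show the derived state '+' for C1, supporting them as a clade.
Only Lineage B, Lineage G, and Lineage U show the derived state '+' for C2, supporting them as a clade.
C3 groups Lineage H and Lineage U, which is incompatible with the clades supported by the remaining characters; treating it as convergent (homoplasy) costs fewer steps than any alternative tree.
Most parsimonious ingroup topology: (Lineage H,(Lineage B,(Lineage U,Lineage G))).
Lineage G and Lineage B share a more recent common ancestor with each other than either does with Lineage H, so Lineage H is the least closely related of the three.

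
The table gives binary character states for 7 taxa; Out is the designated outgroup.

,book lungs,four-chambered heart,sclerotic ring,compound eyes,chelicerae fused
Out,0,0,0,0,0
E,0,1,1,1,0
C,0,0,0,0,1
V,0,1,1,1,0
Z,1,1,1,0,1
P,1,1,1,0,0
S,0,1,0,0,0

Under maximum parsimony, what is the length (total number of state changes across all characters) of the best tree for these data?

6

The outgroup has state '0' for every character, so '1' is the derived state throughout.
book lungs (derived state '1') is shared by P and Z — a synapomorphy uniting that clade.
four-chambered heart (derived state '1') is shared by E, P, S, V, and Z — a synapomorphy uniting that clade.
Only E, P, V, and Z show the derived state '1' for sclerotic ring, supporting them as a clade.
compound eyes: derived state '1' in E and V only — synapomorphy for {E, V}.
chelicerae fused groups C and Z, which is incompatible with the clades supported by the remaining characters; treating it as convergent (homoplasy) costs fewer steps than any alternative tree.
Most parsimonious ingroup topology: ((((E,V),(Z,P)),S),C).
Changes per character on this tree: book lungs: 1; four-chambered heart: 1; sclerotic ring: 1; compound eyes: 1; chelicerae fused: 2.
Total = 6.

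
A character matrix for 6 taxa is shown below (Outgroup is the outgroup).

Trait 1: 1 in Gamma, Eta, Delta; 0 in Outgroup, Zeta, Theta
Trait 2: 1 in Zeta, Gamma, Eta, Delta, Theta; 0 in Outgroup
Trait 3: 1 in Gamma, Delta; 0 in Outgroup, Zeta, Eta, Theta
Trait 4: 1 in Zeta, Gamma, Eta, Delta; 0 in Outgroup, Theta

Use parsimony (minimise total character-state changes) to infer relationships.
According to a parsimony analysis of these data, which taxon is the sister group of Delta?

The outgroup has state '0' for every character, so '1' is the derived state throughout.
Trait 1: derived state '1' in Delta, Eta, and Gamma only — synapomorphy for {Delta, Eta, Gamma}.
Trait 2 (derived state '1') is shared by all ingroup taxa — unites the whole ingroup.
Trait 3: derived state '1' in Delta and Gamma only — synapomorphy for {Delta, Gamma}.
Trait 4 (derived state '1') is shared by Delta, Eta, Gamma, and Zeta — a synapomorphy uniting that clade.
Most parsimonious ingroup topology: ((Zeta,((Gamma,Delta),Eta)),Theta).
Delta and Gamma form a cherry on this tree, so they are sister taxa.

Gamma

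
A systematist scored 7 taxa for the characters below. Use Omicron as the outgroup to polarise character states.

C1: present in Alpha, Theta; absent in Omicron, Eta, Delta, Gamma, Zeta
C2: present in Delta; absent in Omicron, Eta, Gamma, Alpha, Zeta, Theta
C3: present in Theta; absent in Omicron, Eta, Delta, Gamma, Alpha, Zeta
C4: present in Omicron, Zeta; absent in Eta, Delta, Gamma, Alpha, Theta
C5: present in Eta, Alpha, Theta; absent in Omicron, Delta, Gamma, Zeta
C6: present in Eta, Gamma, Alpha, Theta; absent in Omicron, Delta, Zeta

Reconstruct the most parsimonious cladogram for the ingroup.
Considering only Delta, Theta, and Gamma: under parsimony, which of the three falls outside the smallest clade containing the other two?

Character polarity is set by the outgroup: the derived state is whichever differs from the outgroup's state, so for C4 the derived state is 'absent', and for the remaining characters it is 'present'.
C1: derived state 'present' in Alpha and Theta only — synapomorphy for {Alpha, Theta}.
C2: derived state 'present' in Delta only — an autapomorphy, so it tells us nothing about relationships among taxa.
C3 (derived state 'present') is unique to Theta (autapomorphy; uninformative for grouping).
C4 (derived state 'absent') is shared by Alpha, Delta, Eta, Gamma, and Theta — a synapomorphy uniting that clade.
C5 (derived state 'present') is shared by Alpha, Eta, and Theta — a synapomorphy uniting that clade.
C6 (derived state 'present') is shared by Alpha, Eta, Gamma, and Theta — a synapomorphy uniting that clade.
Most parsimonious ingroup topology: ((((Eta,(Alpha,Theta)),Gamma),Delta),Zeta).
Gamma and Theta share a more recent common ancestor with each other than either does with Delta, so Delta is the least closely related of the three.

Delta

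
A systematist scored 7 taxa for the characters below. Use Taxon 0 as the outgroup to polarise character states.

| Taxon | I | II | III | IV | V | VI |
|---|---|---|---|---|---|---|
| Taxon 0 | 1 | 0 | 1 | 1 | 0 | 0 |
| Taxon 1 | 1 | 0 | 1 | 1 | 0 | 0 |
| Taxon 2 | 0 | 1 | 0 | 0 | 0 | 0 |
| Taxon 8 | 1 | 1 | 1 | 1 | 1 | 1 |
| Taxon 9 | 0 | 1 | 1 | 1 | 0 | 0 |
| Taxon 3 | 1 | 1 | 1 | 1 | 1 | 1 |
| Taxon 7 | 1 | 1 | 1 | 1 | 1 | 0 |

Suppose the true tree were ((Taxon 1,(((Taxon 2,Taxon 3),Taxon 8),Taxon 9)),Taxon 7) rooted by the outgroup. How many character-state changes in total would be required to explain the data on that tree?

11

Map each character onto ((Taxon 1,(((Taxon 2,Taxon 3),Taxon 8),Taxon 9)),Taxon 7) (rooted by Taxon 0) and count the minimum state changes it requires (Fitch parsimony):
I: 2; II: 2; III: 1; IV: 1; V: 3; VI: 2.
Total tree length = 11.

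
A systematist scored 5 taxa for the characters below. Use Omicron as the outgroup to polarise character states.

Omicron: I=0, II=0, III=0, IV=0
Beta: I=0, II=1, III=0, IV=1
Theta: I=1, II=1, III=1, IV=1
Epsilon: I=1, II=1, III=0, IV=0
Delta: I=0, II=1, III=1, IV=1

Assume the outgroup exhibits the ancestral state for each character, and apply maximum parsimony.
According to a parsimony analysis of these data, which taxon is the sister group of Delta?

The outgroup has state '0' for every character, so '1' is the derived state throughout.
I groups Epsilon and Theta, which is incompatible with the clades supported by the remaining characters; treating it as convergent (homoplasy) costs fewer steps than any alternative tree.
All ingroup taxa share the derived state '1' for II; it defines the ingroup but does not resolve relationships within it.
III: derived state '1' in Delta and Theta only — synapomorphy for {Delta, Theta}.
Only Beta, Delta, and Theta show the derived state '1' for IV, supporting them as a clade.
Most parsimonious ingroup topology: ((Beta,(Theta,Delta)),Epsilon).
Delta and Theta form a cherry on this tree, so they are sister taxa.

Theta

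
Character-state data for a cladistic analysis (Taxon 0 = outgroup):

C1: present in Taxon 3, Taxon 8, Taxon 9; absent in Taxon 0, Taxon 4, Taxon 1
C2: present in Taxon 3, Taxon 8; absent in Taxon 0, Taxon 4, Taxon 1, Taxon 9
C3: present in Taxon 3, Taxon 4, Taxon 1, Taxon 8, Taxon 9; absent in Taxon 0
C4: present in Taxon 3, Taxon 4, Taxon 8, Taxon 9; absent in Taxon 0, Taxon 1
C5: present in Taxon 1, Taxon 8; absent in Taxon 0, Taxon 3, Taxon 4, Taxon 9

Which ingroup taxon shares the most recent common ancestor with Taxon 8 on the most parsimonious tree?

The outgroup has state 'absent' for every character, so 'present' is the derived state throughout.
C1: derived state 'present' in Taxon 3, Taxon 8, and Taxon 9 only — synapomorphy for {Taxon 3, Taxon 8, Taxon 9}.
C2 (derived state 'present') is shared by Taxon 3 and Taxon 8 — a synapomorphy uniting that clade.
All ingroup taxa share the derived state 'present' for C3; it defines the ingroup but does not resolve relationships within it.
C4: derived state 'present' in Taxon 3, Taxon 4, Taxon 8, and Taxon 9 only — synapomorphy for {Taxon 3, Taxon 4, Taxon 8, Taxon 9}.
C5 groups Taxon 1 and Taxon 8, which is incompatible with the clades supported by the remaining characters; treating it as convergent (homoplasy) costs fewer steps than any alternative tree.
Most parsimonious ingroup topology: ((((Taxon 3,Taxon 8),Taxon 9),Taxon 4),Taxon 1).
Taxon 8 and Taxon 3 form a cherry on this tree, so they are sister taxa.

Taxon 3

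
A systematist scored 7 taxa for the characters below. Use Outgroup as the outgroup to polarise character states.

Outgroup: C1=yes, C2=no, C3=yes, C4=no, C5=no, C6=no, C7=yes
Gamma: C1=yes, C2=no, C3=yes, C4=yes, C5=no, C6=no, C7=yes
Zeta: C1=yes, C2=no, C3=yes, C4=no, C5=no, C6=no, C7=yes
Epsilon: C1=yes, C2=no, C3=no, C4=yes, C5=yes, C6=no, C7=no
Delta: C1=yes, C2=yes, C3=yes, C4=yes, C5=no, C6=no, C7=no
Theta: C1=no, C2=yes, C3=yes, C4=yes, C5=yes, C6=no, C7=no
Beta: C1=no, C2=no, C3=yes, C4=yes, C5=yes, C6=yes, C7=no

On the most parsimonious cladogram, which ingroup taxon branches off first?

Zeta

Character polarity is set by the outgroup: the derived state is whichever differs from the outgroup's state, so for C1, C3, C7 the derived state is 'no', and for the remaining characters it is 'yes'.
Only Beta and Theta show the derived state 'no' for C1, supporting them as a clade.
C2 groups Delta and Theta, which is incompatible with the clades supported by the remaining characters; treating it as convergent (homoplasy) costs fewer steps than any alternative tree.
C3: derived state 'no' in Epsilon only — an autapomorphy, so it tells us nothing about relationships among taxa.
C4 (derived state 'yes') is shared by Beta, Delta, Epsilon, Gamma, and Theta — a synapomorphy uniting that clade.
C5 (derived state 'yes') is shared by Beta, Epsilon, and Theta — a synapomorphy uniting that clade.
C6: derived state 'yes' in Beta only — an autapomorphy, so it tells us nothing about relationships among taxa.
C7: derived state 'no' in Beta, Delta, Epsilon, and Theta only — synapomorphy for {Beta, Delta, Epsilon, Theta}.
Most parsimonious ingroup topology: ((Gamma,((Epsilon,(Theta,Beta)),Delta)),Zeta).
Zeta is sister to the clade containing all other ingroup taxa, so it is the earliest-diverging (most basal) ingroup lineage.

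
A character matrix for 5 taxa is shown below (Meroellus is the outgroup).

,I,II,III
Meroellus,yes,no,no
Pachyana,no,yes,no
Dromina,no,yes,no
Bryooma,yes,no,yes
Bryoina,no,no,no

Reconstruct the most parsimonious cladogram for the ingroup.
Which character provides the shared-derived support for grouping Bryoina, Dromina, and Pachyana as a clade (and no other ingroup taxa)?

I

Character polarity is set by the outgroup: the derived state is whichever differs from the outgroup's state, so for I the derived state is 'no', and for the remaining characters it is 'yes'.
Only Bryoina, Dromina, and Pachyana show the derived state 'no' for I, supporting them as a clade.
II (derived state 'yes') is shared by Dromina and Pachyana — a synapomorphy uniting that clade.
III: derived state 'yes' in Bryooma only — an autapomorphy, so it tells us nothing about relationships among taxa.
Most parsimonious ingroup topology: (((Pachyana,Dromina),Bryoina),Bryooma).
The clade {Bryoina, Dromina, Pachyana} is supported by I: its derived state 'no' occurs in exactly those taxa and in no other taxon (including the outgroup).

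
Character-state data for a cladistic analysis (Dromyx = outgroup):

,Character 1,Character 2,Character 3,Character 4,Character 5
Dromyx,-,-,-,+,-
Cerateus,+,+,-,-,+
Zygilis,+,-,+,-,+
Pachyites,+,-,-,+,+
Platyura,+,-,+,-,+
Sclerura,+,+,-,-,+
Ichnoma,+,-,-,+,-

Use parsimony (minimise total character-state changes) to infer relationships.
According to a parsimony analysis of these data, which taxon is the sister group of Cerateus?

Character polarity is set by the outgroup: the derived state is whichever differs from the outgroup's state, so for Character 4 the derived state is '-', and for the remaining characters it is '+'.
All ingroup taxa share the derived state '+' for Character 1; it defines the ingroup but does not resolve relationships within it.
Character 2: derived state '+' in Cerateus and Sclerura only — synapomorphy for {Cerateus, Sclerura}.
Character 3: derived state '+' in Platyura and Zygilis only — synapomorphy for {Platyura, Zygilis}.
Character 4 (derived state '-') is shared by Cerateus, Platyura, Sclerura, and Zygilis — a synapomorphy uniting that clade.
Only Cerateus, Pachyites, Platyura, Sclerura, and Zygilis show the derived state '+' for Character 5, supporting them as a clade.
Most parsimonious ingroup topology: ((((Cerateus,Sclerura),(Zygilis,Platyura)),Pachyites),Ichnoma).
Cerateus and Sclerura form a cherry on this tree, so they are sister taxa.

Sclerura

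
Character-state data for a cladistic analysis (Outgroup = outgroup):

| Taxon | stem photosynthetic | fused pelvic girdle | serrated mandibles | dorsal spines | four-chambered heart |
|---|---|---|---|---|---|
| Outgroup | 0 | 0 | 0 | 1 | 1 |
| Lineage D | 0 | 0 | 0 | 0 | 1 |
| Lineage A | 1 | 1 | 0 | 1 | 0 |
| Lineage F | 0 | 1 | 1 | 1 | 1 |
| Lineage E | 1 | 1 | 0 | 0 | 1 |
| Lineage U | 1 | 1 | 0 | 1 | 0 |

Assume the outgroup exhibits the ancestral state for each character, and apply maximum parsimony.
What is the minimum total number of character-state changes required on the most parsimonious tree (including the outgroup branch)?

Character polarity is set by the outgroup: the derived state is whichever differs from the outgroup's state, so for dorsal spines, four-chambered heart the derived state is '0', and for the remaining characters it is '1'.
stem photosynthetic (derived state '1') is shared by Lineage A, Lineage E, and Lineage U — a synapomorphy uniting that clade.
fused pelvic girdle: derived state '1' in Lineage A, Lineage E, Lineage F, and Lineage U only — synapomorphy for {Lineage A, Lineage E, Lineage F, Lineage U}.
serrated mandibles (derived state '1') is unique to Lineage F (autapomorphy; uninformative for grouping).
dorsal spines (state '0') occurs in Lineage D and Lineage E but conflicts with the nesting implied by the other characters — most parsimoniously interpreted as homoplasy.
Only Lineage A and Lineage U show the derived state '0' for four-chambered heart, supporting them as a clade.
Most parsimonious ingroup topology: (Lineage D,(((Lineage A,Lineage U),Lineage E),Lineage F)).
Changes per character on this tree: stem photosynthetic: 1; fused pelvic girdle: 1; serrated mandibles: 1; dorsal spines: 2; four-chambered heart: 1.
Total = 6.

6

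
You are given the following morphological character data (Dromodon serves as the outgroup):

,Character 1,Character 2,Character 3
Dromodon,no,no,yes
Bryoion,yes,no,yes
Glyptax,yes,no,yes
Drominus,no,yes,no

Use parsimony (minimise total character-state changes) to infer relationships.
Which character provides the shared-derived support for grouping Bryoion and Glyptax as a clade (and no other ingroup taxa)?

Character polarity is set by the outgroup: the derived state is whichever differs from the outgroup's state, so for Character 3 the derived state is 'no', and for the remaining characters it is 'yes'.
Only Bryoion and Glyptax show the derived state 'yes' for Character 1, supporting them as a clade.
Character 2 (derived state 'yes') is unique to Drominus (autapomorphy; uninformative for grouping).
Character 3 (derived state 'no') is unique to Drominus (autapomorphy; uninformative for grouping).
Most parsimonious ingroup topology: ((Bryoion,Glyptax),Drominus).
The clade {Bryoion, Glyptax} is supported by Character 1: its derived state 'yes' occurs in exactly those taxa and in no other taxon (including the outgroup).

Character 1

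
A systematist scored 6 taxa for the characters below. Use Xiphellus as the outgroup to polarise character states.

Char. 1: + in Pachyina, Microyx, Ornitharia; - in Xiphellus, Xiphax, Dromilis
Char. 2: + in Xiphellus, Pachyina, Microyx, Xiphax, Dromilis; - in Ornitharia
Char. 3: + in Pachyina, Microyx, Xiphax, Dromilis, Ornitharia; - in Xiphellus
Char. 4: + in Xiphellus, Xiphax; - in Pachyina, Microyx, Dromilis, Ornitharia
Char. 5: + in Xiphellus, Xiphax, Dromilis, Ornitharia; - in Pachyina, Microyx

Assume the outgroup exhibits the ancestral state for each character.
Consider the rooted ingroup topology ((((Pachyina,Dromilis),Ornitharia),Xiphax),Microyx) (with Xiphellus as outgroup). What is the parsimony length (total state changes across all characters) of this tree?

9

Map each character onto ((((Pachyina,Dromilis),Ornitharia),Xiphax),Microyx) (rooted by Xiphellus) and count the minimum state changes it requires (Fitch parsimony):
Char. 1: 3; Char. 2: 1; Char. 3: 1; Char. 4: 2; Char. 5: 2.
Total tree length = 9.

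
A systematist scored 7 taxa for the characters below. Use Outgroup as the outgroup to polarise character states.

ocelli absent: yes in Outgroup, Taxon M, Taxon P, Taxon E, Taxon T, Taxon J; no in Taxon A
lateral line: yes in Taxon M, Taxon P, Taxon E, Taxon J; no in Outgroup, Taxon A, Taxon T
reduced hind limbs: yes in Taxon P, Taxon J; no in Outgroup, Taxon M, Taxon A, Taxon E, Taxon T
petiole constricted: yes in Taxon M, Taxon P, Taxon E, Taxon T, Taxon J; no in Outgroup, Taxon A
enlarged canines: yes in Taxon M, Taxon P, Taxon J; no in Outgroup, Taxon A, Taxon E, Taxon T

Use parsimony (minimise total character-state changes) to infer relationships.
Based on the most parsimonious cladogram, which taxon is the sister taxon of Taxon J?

Character polarity is set by the outgroup: the derived state is whichever differs from the outgroup's state, so for ocelli absent the derived state is 'no', and for the remaining characters it is 'yes'.
ocelli absent (derived state 'no') is unique to Taxon A (autapomorphy; uninformative for grouping).
lateral line: derived state 'yes' in Taxon E, Taxon J, Taxon M, and Taxon P only — synapomorphy for {Taxon E, Taxon J, Taxon M, Taxon P}.
reduced hind limbs (derived state 'yes') is shared by Taxon J and Taxon P — a synapomorphy uniting that clade.
petiole constricted (derived state 'yes') is shared by Taxon E, Taxon J, Taxon M, Taxon P, and Taxon T — a synapomorphy uniting that clade.
Only Taxon J, Taxon M, and Taxon P show the derived state 'yes' for enlarged canines, supporting them as a clade.
Most parsimonious ingroup topology: ((((Taxon M,(Taxon P,Taxon J)),Taxon E),Taxon T),Taxon A).
Taxon J and Taxon P form a cherry on this tree, so they are sister taxa.

Taxon P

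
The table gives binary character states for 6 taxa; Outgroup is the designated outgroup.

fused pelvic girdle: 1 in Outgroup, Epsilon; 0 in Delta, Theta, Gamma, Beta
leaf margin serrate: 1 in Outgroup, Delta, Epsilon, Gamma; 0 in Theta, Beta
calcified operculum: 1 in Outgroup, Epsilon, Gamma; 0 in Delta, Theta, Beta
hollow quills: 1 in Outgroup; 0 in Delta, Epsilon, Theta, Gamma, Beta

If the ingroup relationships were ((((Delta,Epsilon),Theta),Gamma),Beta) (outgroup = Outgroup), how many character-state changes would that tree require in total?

Map each character onto ((((Delta,Epsilon),Theta),Gamma),Beta) (rooted by Outgroup) and count the minimum state changes it requires (Fitch parsimony):
fused pelvic girdle: 2; leaf margin serrate: 2; calcified operculum: 3; hollow quills: 1.
Total tree length = 8.

8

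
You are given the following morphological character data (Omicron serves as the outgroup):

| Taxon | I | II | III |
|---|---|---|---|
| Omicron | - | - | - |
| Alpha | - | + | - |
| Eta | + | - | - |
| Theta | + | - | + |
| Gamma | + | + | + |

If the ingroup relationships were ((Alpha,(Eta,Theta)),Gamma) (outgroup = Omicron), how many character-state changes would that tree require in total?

6

Map each character onto ((Alpha,(Eta,Theta)),Gamma) (rooted by Omicron) and count the minimum state changes it requires (Fitch parsimony):
I: 2; II: 2; III: 2.
Total tree length = 6.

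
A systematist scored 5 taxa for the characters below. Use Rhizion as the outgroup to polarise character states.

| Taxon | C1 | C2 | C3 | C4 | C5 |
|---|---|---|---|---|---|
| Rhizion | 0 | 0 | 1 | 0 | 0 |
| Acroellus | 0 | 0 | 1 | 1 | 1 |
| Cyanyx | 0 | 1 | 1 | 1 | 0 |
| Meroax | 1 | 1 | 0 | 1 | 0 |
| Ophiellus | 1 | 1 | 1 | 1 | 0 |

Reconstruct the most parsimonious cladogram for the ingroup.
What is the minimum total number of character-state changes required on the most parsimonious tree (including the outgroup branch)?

Character polarity is set by the outgroup: the derived state is whichever differs from the outgroup's state, so for C3 the derived state is '0', and for the remaining characters it is '1'.
C1: derived state '1' in Meroax and Ophiellus only — synapomorphy for {Meroax, Ophiellus}.
C2 (derived state '1') is shared by Cyanyx, Meroax, and Ophiellus — a synapomorphy uniting that clade.
C3: derived state '0' in Meroax only — an autapomorphy, so it tells us nothing about relationships among taxa.
C4 (derived state '1') is shared by all ingroup taxa — unites the whole ingroup.
C5 (derived state '1') is unique to Acroellus (autapomorphy; uninformative for grouping).
Most parsimonious ingroup topology: (Acroellus,((Ophiellus,Meroax),Cyanyx)).
Changes per character on this tree: C1: 1; C2: 1; C3: 1; C4: 1; C5: 1.
Total = 5.

5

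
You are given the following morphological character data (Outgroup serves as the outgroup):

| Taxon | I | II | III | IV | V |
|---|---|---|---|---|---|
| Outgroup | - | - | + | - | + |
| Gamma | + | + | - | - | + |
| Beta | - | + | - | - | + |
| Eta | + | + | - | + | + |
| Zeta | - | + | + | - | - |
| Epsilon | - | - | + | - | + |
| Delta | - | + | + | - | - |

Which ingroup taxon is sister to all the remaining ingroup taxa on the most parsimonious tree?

Character polarity is set by the outgroup: the derived state is whichever differs from the outgroup's state, so for III, V the derived state is '-', and for the remaining characters it is '+'.
Only Eta and Gamma show the derived state '+' for I, supporting them as a clade.
Only Beta, Delta, Eta, Gamma, and Zeta show the derived state '+' for II, supporting them as a clade.
III (derived state '-') is shared by Beta, Eta, and Gamma — a synapomorphy uniting that clade.
IV (derived state '+') is unique to Eta (autapomorphy; uninformative for grouping).
V (derived state '-') is shared by Delta and Zeta — a synapomorphy uniting that clade.
Most parsimonious ingroup topology: ((((Gamma,Eta),Beta),(Zeta,Delta)),Epsilon).
Epsilon is sister to the clade containing all other ingroup taxa, so it is the earliest-diverging (most basal) ingroup lineage.

Epsilon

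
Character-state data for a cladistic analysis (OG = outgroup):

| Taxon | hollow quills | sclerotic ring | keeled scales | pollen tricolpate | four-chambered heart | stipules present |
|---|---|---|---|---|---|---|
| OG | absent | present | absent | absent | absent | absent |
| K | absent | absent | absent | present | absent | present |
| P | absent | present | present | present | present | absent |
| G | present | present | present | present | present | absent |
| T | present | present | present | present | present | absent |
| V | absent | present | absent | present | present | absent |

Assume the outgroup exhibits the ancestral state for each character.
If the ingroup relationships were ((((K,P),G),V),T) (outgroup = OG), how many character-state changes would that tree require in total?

Map each character onto ((((K,P),G),V),T) (rooted by OG) and count the minimum state changes it requires (Fitch parsimony):
hollow quills: 2; sclerotic ring: 1; keeled scales: 3; pollen tricolpate: 1; four-chambered heart: 2; stipules present: 1.
Total tree length = 10.

10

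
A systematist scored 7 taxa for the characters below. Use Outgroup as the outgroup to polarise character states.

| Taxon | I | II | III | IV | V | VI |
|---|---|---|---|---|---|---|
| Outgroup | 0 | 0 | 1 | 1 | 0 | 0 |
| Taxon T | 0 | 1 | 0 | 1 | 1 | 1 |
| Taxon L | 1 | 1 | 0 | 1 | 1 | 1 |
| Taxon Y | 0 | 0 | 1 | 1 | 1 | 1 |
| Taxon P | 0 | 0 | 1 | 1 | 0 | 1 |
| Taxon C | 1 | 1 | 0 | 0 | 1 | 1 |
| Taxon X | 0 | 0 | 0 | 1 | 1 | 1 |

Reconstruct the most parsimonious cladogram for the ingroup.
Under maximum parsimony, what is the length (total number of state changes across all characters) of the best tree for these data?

Character polarity is set by the outgroup: the derived state is whichever differs from the outgroup's state, so for III, IV the derived state is '0', and for the remaining characters it is '1'.
I: derived state '1' in Taxon C and Taxon L only — synapomorphy for {Taxon C, Taxon L}.
Only Taxon C, Taxon L, and Taxon T show the derived state '1' for II, supporting them as a clade.
III: derived state '0' in Taxon C, Taxon L, Taxon T, and Taxon X only — synapomorphy for {Taxon C, Taxon L, Taxon T, Taxon X}.
IV (derived state '0') is unique to Taxon C (autapomorphy; uninformative for grouping).
Only Taxon C, Taxon L, Taxon T, Taxon X, and Taxon Y show the derived state '1' for V, supporting them as a clade.
All ingroup taxa share the derived state '1' for VI; it defines the ingroup but does not resolve relationships within it.
Most parsimonious ingroup topology: ((((Taxon T,(Taxon L,Taxon C)),Taxon X),Taxon Y),Taxon P).
Changes per character on this tree: I: 1; II: 1; III: 1; IV: 1; V: 1; VI: 1.
Total = 6.

6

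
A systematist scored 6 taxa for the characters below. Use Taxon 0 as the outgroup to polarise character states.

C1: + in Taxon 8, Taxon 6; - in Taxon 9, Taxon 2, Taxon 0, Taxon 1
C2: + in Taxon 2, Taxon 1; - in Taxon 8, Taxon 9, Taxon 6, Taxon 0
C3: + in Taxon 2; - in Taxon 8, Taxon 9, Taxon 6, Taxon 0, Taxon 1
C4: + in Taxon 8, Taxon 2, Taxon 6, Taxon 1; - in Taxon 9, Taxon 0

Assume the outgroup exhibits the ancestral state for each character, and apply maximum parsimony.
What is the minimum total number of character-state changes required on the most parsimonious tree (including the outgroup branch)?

4

The outgroup has state '-' for every character, so '+' is the derived state throughout.
C1: derived state '+' in Taxon 6 and Taxon 8 only — synapomorphy for {Taxon 6, Taxon 8}.
C2: derived state '+' in Taxon 1 and Taxon 2 only — synapomorphy for {Taxon 1, Taxon 2}.
C3 (derived state '+') is unique to Taxon 2 (autapomorphy; uninformative for grouping).
C4 (derived state '+') is shared by Taxon 1, Taxon 2, Taxon 6, and Taxon 8 — a synapomorphy uniting that clade.
Most parsimonious ingroup topology: (Taxon 9,((Taxon 6,Taxon 8),(Taxon 1,Taxon 2))).
Changes per character on this tree: C1: 1; C2: 1; C3: 1; C4: 1.
Total = 4.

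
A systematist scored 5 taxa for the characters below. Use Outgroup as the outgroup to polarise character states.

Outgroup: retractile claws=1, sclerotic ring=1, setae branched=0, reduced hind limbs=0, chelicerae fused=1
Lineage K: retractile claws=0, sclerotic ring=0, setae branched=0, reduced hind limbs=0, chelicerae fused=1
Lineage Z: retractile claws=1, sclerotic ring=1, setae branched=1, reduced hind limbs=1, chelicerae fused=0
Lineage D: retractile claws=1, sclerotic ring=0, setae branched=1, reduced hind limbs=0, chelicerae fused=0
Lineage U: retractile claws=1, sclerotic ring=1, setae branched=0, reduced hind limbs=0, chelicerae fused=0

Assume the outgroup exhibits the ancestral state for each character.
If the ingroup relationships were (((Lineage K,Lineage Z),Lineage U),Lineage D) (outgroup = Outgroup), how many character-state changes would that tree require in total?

Map each character onto (((Lineage K,Lineage Z),Lineage U),Lineage D) (rooted by Outgroup) and count the minimum state changes it requires (Fitch parsimony):
retractile claws: 1; sclerotic ring: 2; setae branched: 2; reduced hind limbs: 1; chelicerae fused: 2.
Total tree length = 8.

8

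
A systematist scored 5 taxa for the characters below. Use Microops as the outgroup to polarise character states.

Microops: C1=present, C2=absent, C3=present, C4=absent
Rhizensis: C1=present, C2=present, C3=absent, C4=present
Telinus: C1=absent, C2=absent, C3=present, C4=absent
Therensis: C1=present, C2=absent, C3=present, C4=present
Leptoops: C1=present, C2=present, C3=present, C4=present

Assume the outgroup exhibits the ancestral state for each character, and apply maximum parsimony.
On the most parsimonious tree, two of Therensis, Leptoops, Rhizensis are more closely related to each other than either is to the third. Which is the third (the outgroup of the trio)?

Therensis

Character polarity is set by the outgroup: the derived state is whichever differs from the outgroup's state, so for C1, C3 the derived state is 'absent', and for the remaining characters it is 'present'.
C1 (derived state 'absent') is unique to Telinus (autapomorphy; uninformative for grouping).
C2: derived state 'present' in Leptoops and Rhizensis only — synapomorphy for {Leptoops, Rhizensis}.
C3 (derived state 'absent') is unique to Rhizensis (autapomorphy; uninformative for grouping).
Only Leptoops, Rhizensis, and Therensis show the derived state 'present' for C4, supporting them as a clade.
Most parsimonious ingroup topology: (((Rhizensis,Leptoops),Therensis),Telinus).
Rhizensis and Leptoops share a more recent common ancestor with each other than either does with Therensis, so Therensis is the least closely related of the three.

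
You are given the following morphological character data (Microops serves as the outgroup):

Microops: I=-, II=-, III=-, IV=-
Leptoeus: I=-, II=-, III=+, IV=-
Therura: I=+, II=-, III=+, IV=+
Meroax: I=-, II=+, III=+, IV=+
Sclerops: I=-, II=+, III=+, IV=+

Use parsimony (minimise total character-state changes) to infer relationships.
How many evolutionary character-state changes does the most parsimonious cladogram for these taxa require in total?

The outgroup has state '-' for every character, so '+' is the derived state throughout.
I: derived state '+' in Therura only — an autapomorphy, so it tells us nothing about relationships among taxa.
II: derived state '+' in Meroax and Sclerops only — synapomorphy for {Meroax, Sclerops}.
All ingroup taxa share the derived state '+' for III; it defines the ingroup but does not resolve relationships within it.
Only Meroax, Sclerops, and Therura show the derived state '+' for IV, supporting them as a clade.
Most parsimonious ingroup topology: (Leptoeus,(Therura,(Meroax,Sclerops))).
Changes per character on this tree: I: 1; II: 1; III: 1; IV: 1.
Total = 4.

4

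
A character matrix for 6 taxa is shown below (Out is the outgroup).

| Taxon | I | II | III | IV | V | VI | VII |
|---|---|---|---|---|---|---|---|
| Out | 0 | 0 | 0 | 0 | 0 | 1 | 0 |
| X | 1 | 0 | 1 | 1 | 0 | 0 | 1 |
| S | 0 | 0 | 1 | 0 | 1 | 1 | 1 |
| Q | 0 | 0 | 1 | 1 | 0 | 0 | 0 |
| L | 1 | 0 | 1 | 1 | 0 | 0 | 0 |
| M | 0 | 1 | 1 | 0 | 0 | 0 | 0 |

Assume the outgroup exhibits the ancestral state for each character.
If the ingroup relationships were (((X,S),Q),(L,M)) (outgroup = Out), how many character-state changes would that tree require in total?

Map each character onto (((X,S),Q),(L,M)) (rooted by Out) and count the minimum state changes it requires (Fitch parsimony):
I: 2; II: 1; III: 1; IV: 3; V: 1; VI: 2; VII: 1.
Total tree length = 11.

11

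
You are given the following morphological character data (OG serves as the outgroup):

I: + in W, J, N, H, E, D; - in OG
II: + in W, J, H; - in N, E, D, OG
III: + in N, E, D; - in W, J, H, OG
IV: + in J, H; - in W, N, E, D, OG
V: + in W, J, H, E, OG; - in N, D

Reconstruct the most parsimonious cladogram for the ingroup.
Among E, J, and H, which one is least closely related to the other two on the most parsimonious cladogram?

E

Character polarity is set by the outgroup: the derived state is whichever differs from the outgroup's state, so for V the derived state is '-', and for the remaining characters it is '+'.
I (derived state '+') is shared by all ingroup taxa — unites the whole ingroup.
Only H, J, and W show the derived state '+' for II, supporting them as a clade.
III: derived state '+' in D, E, and N only — synapomorphy for {D, E, N}.
Only H and J show the derived state '+' for IV, supporting them as a clade.
Only D and N show the derived state '-' for V, supporting them as a clade.
Most parsimonious ingroup topology: (((H,J),W),(E,(D,N))).
H and J share a more recent common ancestor with each other than either does with E, so E is the least closely related of the three.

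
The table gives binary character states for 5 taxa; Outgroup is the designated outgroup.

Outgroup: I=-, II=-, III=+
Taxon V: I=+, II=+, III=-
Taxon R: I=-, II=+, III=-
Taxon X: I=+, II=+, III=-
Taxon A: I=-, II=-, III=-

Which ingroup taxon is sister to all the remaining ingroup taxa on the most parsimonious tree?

Character polarity is set by the outgroup: the derived state is whichever differs from the outgroup's state, so for III the derived state is '-', and for the remaining characters it is '+'.
I: derived state '+' in Taxon V and Taxon X only — synapomorphy for {Taxon V, Taxon X}.
Only Taxon R, Taxon V, and Taxon X show the derived state '+' for II, supporting them as a clade.
All ingroup taxa share the derived state '-' for III; it defines the ingroup but does not resolve relationships within it.
Most parsimonious ingroup topology: (((Taxon V,Taxon X),Taxon R),Taxon A).
Taxon A is sister to the clade containing all other ingroup taxa, so it is the earliest-diverging (most basal) ingroup lineage.

Taxon A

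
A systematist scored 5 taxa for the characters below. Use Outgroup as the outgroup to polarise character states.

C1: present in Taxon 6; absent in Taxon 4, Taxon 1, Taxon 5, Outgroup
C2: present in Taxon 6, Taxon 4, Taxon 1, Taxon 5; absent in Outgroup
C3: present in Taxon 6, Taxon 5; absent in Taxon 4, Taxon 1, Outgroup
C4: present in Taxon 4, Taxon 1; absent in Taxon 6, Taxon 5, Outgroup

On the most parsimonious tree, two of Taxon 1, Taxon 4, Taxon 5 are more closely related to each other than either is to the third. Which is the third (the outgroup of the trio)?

The outgroup has state 'absent' for every character, so 'present' is the derived state throughout.
C1: derived state 'present' in Taxon 6 only — an autapomorphy, so it tells us nothing about relationships among taxa.
All ingroup taxa share the derived state 'present' for C2; it defines the ingroup but does not resolve relationships within it.
C3: derived state 'present' in Taxon 5 and Taxon 6 only — synapomorphy for {Taxon 5, Taxon 6}.
C4 (derived state 'present') is shared by Taxon 1 and Taxon 4 — a synapomorphy uniting that clade.
Most parsimonious ingroup topology: ((Taxon 6,Taxon 5),(Taxon 1,Taxon 4)).
Taxon 4 and Taxon 1 share a more recent common ancestor with each other than either does with Taxon 5, so Taxon 5 is the least closely related of the three.

Taxon 5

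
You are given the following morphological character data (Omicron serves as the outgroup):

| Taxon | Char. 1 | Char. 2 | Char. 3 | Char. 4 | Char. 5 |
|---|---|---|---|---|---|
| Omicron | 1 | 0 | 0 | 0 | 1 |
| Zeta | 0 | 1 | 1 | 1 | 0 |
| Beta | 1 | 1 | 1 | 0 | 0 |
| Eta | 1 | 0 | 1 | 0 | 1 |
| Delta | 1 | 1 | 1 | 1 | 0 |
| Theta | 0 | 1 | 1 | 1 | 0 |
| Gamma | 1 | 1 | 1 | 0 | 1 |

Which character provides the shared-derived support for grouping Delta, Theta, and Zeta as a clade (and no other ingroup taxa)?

Char. 4

Character polarity is set by the outgroup: the derived state is whichever differs from the outgroup's state, so for Char. 1, Char. 5 the derived state is '0', and for the remaining characters it is '1'.
Char. 1: derived state '0' in Theta and Zeta only — synapomorphy for {Theta, Zeta}.
Char. 2 (derived state '1') is shared by Beta, Delta, Gamma, Theta, and Zeta — a synapomorphy uniting that clade.
All ingroup taxa share the derived state '1' for Char. 3; it defines the ingroup but does not resolve relationships within it.
Only Delta, Theta, and Zeta show the derived state '1' for Char. 4, supporting them as a clade.
Only Beta, Delta, Theta, and Zeta show the derived state '0' for Char. 5, supporting them as a clade.
Most parsimonious ingroup topology: (((((Zeta,Theta),Delta),Beta),Gamma),Eta).
The clade {Delta, Theta, Zeta} is supported by Char. 4: its derived state '1' occurs in exactly those taxa and in no other taxon (including the outgroup).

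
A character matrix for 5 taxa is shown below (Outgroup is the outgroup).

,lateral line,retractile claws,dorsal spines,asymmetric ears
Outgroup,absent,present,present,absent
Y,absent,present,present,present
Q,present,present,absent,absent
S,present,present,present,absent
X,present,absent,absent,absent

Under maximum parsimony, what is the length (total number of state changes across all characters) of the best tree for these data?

Character polarity is set by the outgroup: the derived state is whichever differs from the outgroup's state, so for retractile claws, dorsal spines the derived state is 'absent', and for the remaining characters it is 'present'.
lateral line: derived state 'present' in Q, S, and X only — synapomorphy for {Q, S, X}.
retractile claws: derived state 'absent' in X only — an autapomorphy, so it tells us nothing about relationships among taxa.
dorsal spines: derived state 'absent' in Q and X only — synapomorphy for {Q, X}.
asymmetric ears (derived state 'present') is unique to Y (autapomorphy; uninformative for grouping).
Most parsimonious ingroup topology: (Y,((Q,X),S)).
Changes per character on this tree: lateral line: 1; retractile claws: 1; dorsal spines: 1; asymmetric ears: 1.
Total = 4.

4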